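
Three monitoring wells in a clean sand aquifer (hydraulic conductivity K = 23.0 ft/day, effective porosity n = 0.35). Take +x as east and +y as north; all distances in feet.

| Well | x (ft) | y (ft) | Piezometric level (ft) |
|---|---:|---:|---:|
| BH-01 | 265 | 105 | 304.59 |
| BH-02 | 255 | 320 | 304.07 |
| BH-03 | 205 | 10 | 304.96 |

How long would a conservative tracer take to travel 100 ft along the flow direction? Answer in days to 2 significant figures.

With h = a·x + b·y + c and BH-01 as origin, the differences give:
  (-10)·a + 215·b = -0.52
  (-60)·a + (-95)·b = +0.37
Eliminate b (×(-95) and ×215, subtract): 13850·a = -30.150 → a = ∂h/∂x = -0.002177
Back-substitute: b = ∂h/∂y = -0.002520.
|∇h| = √(-0.002177² + -0.002520²) = 0.00333
Seepage velocity v = K·i/n = 23.0 × 0.00333 / 0.35 = 0.2188 ft/day.
t = 100 / 0.2188 = 457 days.

460 days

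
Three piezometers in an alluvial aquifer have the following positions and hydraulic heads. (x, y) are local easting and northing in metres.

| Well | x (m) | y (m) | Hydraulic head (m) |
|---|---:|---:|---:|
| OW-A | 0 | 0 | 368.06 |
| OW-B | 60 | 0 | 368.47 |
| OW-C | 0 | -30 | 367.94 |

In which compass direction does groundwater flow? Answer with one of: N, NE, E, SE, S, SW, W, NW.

∂h/∂x = (368.47 − 368.06) / (60 − 0) = +0.006833
∂h/∂y = (367.94 − 368.06) / (-30 − 0) = +0.004000
Flow = −∇h = (-0.006833 east, -0.004000 north), which points southwest.

SW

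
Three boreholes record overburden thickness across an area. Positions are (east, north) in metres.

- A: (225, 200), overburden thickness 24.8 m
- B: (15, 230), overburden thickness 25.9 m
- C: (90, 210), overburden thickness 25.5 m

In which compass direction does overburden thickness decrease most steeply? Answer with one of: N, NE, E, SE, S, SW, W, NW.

E

Taking A as reference: B−A = (-210, 30, +1.1); C−A = (-135, 10, +0.7).
Determinant of the coordinate differences = (-210)·10 − (-135)·30 = 1950.
∂d/∂x = [(+1.1)·10 − (+0.7)·30] / 1950 = -0.005128
∂d/∂y = [(-210)·(+0.7) − (-135)·(+1.1)] / 1950 = +0.0007692
Steepest decrease is along −∇f = (+0.005128 E, -0.0007692 N) → east.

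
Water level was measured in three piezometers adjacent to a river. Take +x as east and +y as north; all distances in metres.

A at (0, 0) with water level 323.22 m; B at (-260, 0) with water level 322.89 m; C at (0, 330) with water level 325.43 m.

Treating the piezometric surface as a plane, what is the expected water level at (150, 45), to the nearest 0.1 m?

323.7 m

∂h/∂x = (322.89 − 323.22) / (-260 − 0) = +0.001269
∂h/∂y = (325.43 − 323.22) / (330 − 0) = +0.006697
h(150, 45) = 323.22 + (+0.001269)·(150) + (+0.006697)·(45) = 323.22 +0.190 +0.301 = 323.712 m.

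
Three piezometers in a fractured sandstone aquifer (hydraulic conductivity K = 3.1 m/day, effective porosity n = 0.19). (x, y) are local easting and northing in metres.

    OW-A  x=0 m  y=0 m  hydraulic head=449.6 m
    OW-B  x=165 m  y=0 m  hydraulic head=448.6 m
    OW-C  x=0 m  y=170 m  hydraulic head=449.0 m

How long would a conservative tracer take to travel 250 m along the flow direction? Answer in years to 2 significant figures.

6.0 years

∂h/∂x = (448.6 − 449.6) / (165 − 0) = -0.006061
∂h/∂y = (449.0 − 449.6) / (170 − 0) = -0.003529
|∇h| = √(-0.006061² + -0.003529²) = 0.007014
Seepage velocity v = K·i/n = 3.1 × 0.007014 / 0.19 = 0.1144 m/day.
t = 250 / 0.1144 = 2185 days = 5.98 years.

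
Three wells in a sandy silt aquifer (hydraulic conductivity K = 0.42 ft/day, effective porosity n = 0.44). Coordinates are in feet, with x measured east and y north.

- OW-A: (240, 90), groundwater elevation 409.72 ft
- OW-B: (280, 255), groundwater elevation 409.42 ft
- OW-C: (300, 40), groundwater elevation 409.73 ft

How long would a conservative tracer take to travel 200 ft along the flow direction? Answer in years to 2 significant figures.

Differences from OW-A: to OW-B (Δx, Δy, Δh) = (40, 165, -0.30); to OW-C = (60, -50, +0.01).
Determinant of the coordinate differences = 40·(-50) − 60·165 = -11900.
∂h/∂x = [(-0.30)·(-50) − (+0.01)·165] / -11900 = -0.001122
∂h/∂y = [40·(+0.01) − 60·(-0.30)] / -11900 = -0.001546
|∇h| = √(-0.001122² + -0.001546²) = 0.00191
Seepage velocity v = K·i/n = 0.42 × 0.00191 / 0.44 = 0.001823 ft/day.
t = 200 / 0.001823 = 1.097e+05 days = 300 years.

300 years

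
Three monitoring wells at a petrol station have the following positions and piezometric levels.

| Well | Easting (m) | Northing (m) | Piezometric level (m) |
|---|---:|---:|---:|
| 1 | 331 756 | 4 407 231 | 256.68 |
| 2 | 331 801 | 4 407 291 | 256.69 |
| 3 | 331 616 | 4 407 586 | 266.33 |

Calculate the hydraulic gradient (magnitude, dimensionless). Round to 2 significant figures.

0.030

Taking 1 as reference: 2−1 = (45, 60, +0.01); 3−1 = (-140, 355, +9.65).
Solve a·Δx + b·Δy = Δh: det = 45·355 − (-140)·60 = 24375.
∂h/∂x = [(+0.01)·355 − (+9.65)·60] / 24375 = -0.02361
∂h/∂y = [45·(+9.65) − (-140)·(+0.01)] / 24375 = +0.01787
|∇h| = √(-0.02361² + 0.01787²) = 0.02961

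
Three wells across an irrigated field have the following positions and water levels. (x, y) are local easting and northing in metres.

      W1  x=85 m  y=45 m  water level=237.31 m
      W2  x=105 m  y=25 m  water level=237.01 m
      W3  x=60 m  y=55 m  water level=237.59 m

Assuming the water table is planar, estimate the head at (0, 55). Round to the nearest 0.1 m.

238.1 m

Taking W1 as reference: W2−W1 = (20, -20, -0.30); W3−W1 = (-25, 10, +0.28).
Determinant of the coordinate differences = 20·10 − (-25)·(-20) = -300.
∂h/∂x = [(-0.30)·10 − (+0.28)·(-20)] / -300 = -0.008667
∂h/∂y = [20·(+0.28) − (-25)·(-0.30)] / -300 = +0.006333
h(0, 55) = 237.31 + (-0.008667)·(-85) + (+0.006333)·(10) = 237.31 +0.737 +0.063 = 238.110 m.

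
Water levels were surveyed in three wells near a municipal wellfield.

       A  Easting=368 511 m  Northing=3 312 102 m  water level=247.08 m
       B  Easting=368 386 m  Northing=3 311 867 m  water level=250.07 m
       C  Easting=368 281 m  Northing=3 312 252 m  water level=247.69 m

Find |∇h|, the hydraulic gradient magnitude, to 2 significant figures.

0.012

Differences from A: to B (Δx, Δy, Δh) = (-125, -235, +2.99); to C = (-230, 150, +0.61).
Solve a·Δx + b·Δy = Δh: det = (-125)·150 − (-230)·(-235) = -72800.
∂h/∂x = [(+2.99)·150 − (+0.61)·(-235)] / -72800 = -0.008130
∂h/∂y = [(-125)·(+0.61) − (-230)·(+2.99)] / -72800 = -0.008399
|∇h| = √(-0.008130² + -0.008399²) = 0.01169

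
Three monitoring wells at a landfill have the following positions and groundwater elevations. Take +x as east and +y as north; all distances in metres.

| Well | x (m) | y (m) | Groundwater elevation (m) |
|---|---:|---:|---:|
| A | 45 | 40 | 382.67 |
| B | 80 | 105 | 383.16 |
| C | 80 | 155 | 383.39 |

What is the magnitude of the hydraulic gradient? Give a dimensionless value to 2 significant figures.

Differences from A: to B (Δx, Δy, Δh) = (35, 65, +0.49); to C = (35, 115, +0.72).
Determinant of the coordinate differences = 35·115 − 35·65 = 1750.
∂h/∂x = [(+0.49)·115 − (+0.72)·65] / 1750 = +0.005457
∂h/∂y = [35·(+0.72) − 35·(+0.49)] / 1750 = +0.004600
|∇h| = √(0.005457² + 0.004600²) = 0.007137

0.0071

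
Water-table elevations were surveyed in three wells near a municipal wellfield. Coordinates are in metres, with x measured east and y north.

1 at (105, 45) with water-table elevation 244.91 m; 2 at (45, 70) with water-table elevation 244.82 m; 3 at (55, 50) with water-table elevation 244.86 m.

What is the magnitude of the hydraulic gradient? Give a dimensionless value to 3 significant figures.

Taking 1 as reference: 2−1 = (-60, 25, -0.09); 3−1 = (-50, 5, -0.05).
Determinant of the coordinate differences = (-60)·5 − (-50)·25 = 950.
∂h/∂x = [(-0.09)·5 − (-0.05)·25] / 950 = +0.0008421
∂h/∂y = [(-60)·(-0.05) − (-50)·(-0.09)] / 950 = -0.001579
|∇h| = √(0.0008421² + -0.001579²) = 0.00179

0.00179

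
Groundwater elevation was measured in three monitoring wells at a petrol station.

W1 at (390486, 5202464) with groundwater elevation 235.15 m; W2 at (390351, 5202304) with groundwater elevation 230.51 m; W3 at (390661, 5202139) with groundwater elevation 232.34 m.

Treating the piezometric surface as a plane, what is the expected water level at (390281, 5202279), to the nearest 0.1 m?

Three-point gradient (reference W1): Δ to W2 = (-135, -160, -4.64), Δ to W3 = (175, -325, -2.81).
∂h/∂x = +0.01473, ∂h/∂y = +0.01658 (det = 71875).
h(390281, 5202279) = 235.15 + (+0.01473)·(-205) + (+0.01658)·(-185) = 235.15 -3.019 -3.066 = 229.065 m.

229.1 m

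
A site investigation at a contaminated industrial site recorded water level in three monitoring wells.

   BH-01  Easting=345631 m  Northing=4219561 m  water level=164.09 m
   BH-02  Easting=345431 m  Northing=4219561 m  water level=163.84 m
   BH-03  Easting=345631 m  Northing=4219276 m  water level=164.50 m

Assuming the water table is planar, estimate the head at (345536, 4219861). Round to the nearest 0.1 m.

∂h/∂x = (163.84 − 164.09) / (345431 − 345631) = +0.001250
∂h/∂y = (164.50 − 164.09) / (4219276 − 4219561) = -0.001439
h(345536, 4219861) = 164.09 + (+0.001250)·(-95) + (-0.001439)·(300) = 164.09 -0.119 -0.432 = 163.540 m.

163.5 m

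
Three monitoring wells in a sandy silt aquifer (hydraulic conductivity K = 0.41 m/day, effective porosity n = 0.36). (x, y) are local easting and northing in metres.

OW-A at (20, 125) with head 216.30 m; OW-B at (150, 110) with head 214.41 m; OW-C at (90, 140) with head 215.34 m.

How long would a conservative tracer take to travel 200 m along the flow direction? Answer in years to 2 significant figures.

33 years

Three-point gradient (reference OW-A): Δ to OW-B = (130, -15, -1.89), Δ to OW-C = (70, 15, -0.96).
∂h/∂x = -0.01425, ∂h/∂y = +0.002500 (det = 3000).
|∇h| = √(-0.01425² + 0.002500²) = 0.01447
Seepage velocity v = K·i/n = 0.41 × 0.01447 / 0.36 = 0.01648 m/day.
t = 200 / 0.01648 = 1.214e+04 days = 33.2 years.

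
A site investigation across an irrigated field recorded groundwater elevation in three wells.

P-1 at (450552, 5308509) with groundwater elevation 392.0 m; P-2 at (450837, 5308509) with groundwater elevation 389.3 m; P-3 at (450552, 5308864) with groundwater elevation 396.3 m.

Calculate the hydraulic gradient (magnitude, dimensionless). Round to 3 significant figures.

0.0154

∂h/∂x = (389.3 − 392.0) / (450837 − 450552) = -0.009474
∂h/∂y = (396.3 − 392.0) / (5308864 − 5308509) = +0.01211
|∇h| = √(-0.009474² + 0.01211²) = 0.01538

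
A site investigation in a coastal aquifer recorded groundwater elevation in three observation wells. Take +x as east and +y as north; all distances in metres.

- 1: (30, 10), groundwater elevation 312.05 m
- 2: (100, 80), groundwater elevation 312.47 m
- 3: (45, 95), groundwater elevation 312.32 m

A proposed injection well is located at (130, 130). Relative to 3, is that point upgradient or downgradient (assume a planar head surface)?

Differences from 1: to 2 (Δx, Δy, Δh) = (70, 70, +0.42); to 3 = (15, 85, +0.27).
Solve a·Δx + b·Δy = Δh: det = 70·85 − 15·70 = 4900.
∂h/∂x = [(+0.42)·85 − (+0.27)·70] / 4900 = +0.003429
∂h/∂y = [70·(+0.27) − 15·(+0.42)] / 4900 = +0.002571
Head at (130, 130) = 312.05 + (+0.003429)·(100) + (+0.002571)·(120) = 312.70 m.
That is higher than the 312.32 m at 3, so the point is upgradient.

upgradient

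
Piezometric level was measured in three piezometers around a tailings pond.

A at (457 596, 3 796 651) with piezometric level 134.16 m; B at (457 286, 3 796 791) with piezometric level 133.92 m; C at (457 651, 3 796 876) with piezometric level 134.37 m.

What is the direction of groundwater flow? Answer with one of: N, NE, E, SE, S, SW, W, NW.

SW

Differences from A: to B (Δx, Δy, Δh) = (-310, 140, -0.24); to C = (55, 225, +0.21).
Solve a·Δx + b·Δy = Δh: det = (-310)·225 − 55·140 = -77450.
∂h/∂x = [(-0.24)·225 − (+0.21)·140] / -77450 = +0.001077
∂h/∂y = [(-310)·(+0.21) − 55·(-0.24)] / -77450 = +0.0006701
Flow = −∇h = (-0.001077 east, -0.0006701 north), which points southwest.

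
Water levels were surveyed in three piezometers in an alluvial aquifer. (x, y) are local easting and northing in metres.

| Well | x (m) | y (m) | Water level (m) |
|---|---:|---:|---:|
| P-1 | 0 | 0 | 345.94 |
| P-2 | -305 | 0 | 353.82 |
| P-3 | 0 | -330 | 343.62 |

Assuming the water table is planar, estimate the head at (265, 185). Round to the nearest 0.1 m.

∂h/∂x = (353.82 − 345.94) / (-305 − 0) = -0.02584
∂h/∂y = (343.62 − 345.94) / (-330 − 0) = +0.007030
h(265, 185) = 345.94 + (-0.02584)·(265) + (+0.007030)·(185) = 345.94 -6.847 +1.301 = 340.394 m.

340.4 m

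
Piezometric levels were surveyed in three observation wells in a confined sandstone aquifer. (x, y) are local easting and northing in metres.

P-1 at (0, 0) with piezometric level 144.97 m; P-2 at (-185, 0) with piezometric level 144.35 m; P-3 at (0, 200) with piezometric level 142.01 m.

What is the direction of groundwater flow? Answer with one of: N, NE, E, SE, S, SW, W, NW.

N

∂h/∂x = (144.35 − 144.97) / (-185 − 0) = +0.003351
∂h/∂y = (142.01 − 144.97) / (200 − 0) = -0.01480
Flow = −∇h = (-0.003351 east, +0.01480 north), which points north.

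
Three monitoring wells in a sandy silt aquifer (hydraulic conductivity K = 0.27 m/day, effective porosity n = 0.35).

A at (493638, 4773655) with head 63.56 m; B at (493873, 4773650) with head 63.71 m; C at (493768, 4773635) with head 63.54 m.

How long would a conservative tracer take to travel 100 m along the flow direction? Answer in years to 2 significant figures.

59 years

With h = a·x + b·y + c and A as origin, the differences give:
  235·a + (-5)·b = +0.15
  130·a + (-20)·b = -0.02
Eliminate b (×(-20) and ×(-5), subtract): -4050·a = -3.100 → a = ∂h/∂x = +0.0007654
Back-substitute: b = ∂h/∂y = +0.005975.
|∇h| = √(0.0007654² + 0.005975²) = 0.006024
Seepage velocity v = K·i/n = 0.27 × 0.006024 / 0.35 = 0.004647 m/day.
t = 100 / 0.004647 = 2.152e+04 days = 58.9 years.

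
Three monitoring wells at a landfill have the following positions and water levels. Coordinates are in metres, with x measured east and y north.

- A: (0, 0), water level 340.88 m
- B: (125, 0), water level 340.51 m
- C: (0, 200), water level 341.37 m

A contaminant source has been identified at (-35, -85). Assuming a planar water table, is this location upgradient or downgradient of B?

∂h/∂x = (340.51 − 340.88) / (125 − 0) = -0.002960
∂h/∂y = (341.37 − 340.88) / (200 − 0) = +0.002450
Head at (-35, -85) = 340.88 + (-0.002960)·(-35) + (+0.002450)·(-85) = 340.78 m.
That is higher than the 340.51 m at B, so the point is upgradient.

upgradient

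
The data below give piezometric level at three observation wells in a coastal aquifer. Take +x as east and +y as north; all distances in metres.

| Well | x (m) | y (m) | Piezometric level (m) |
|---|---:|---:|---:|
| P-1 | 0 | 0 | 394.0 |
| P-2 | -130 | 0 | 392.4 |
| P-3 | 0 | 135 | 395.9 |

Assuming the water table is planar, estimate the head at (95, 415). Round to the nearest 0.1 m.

401.0 m

∂h/∂x = (392.4 − 394.0) / (-130 − 0) = +0.01231
∂h/∂y = (395.9 − 394.0) / (135 − 0) = +0.01407
h(95, 415) = 394.0 + (+0.01231)·(95) + (+0.01407)·(415) = 394.0 +1.169 +5.841 = 401.010 m.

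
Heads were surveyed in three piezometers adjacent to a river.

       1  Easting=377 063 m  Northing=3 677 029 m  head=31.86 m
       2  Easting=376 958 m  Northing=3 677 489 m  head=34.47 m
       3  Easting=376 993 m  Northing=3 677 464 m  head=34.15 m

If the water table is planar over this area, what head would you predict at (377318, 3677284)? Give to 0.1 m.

31.4 m

Differences from 1: to 2 (Δx, Δy, Δh) = (-105, 460, +2.61); to 3 = (-70, 435, +2.29).
Solve a·Δx + b·Δy = Δh: det = (-105)·435 − (-70)·460 = -13475.
∂h/∂x = [(+2.61)·435 − (+2.29)·460] / -13475 = -0.006082
∂h/∂y = [(-105)·(+2.29) − (-70)·(+2.61)] / -13475 = +0.004286
h(377318, 3677284) = 31.86 + (-0.006082)·(255) + (+0.004286)·(255) = 31.86 -1.551 +1.093 = 31.402 m.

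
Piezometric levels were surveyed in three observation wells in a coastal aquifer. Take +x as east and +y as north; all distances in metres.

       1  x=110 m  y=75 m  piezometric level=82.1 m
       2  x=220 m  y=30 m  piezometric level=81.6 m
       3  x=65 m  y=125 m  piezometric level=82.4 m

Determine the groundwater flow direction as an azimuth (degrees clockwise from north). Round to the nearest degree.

132°

With h = a·x + b·y + c and 1 as origin, the differences give:
  110·a + (-45)·b = -0.5
  (-45)·a + 50·b = +0.3
Eliminate b (×50 and ×(-45), subtract): 3475·a = -11.50 → a = ∂h/∂x = -0.003309
Back-substitute: b = ∂h/∂y = +0.003022.
Flow direction (−∇h) has components (+0.003309 E, -0.003022 N).
Azimuth = atan2(E, N) = atan2(+0.003309, -0.003022) = 132.4° ≈ 132°.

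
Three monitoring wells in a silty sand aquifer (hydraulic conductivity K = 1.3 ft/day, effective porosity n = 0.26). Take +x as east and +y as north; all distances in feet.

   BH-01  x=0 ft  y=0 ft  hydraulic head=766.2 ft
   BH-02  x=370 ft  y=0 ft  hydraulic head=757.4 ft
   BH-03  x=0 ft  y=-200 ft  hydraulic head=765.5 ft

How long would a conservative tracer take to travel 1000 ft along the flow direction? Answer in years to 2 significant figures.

23 years

∂h/∂x = (757.4 − 766.2) / (370 − 0) = -0.02378
∂h/∂y = (765.5 − 766.2) / (-200 − 0) = +0.003500
|∇h| = √(-0.02378² + 0.003500²) = 0.02404
Seepage velocity v = K·i/n = 1.3 × 0.02404 / 0.26 = 0.1202 ft/day.
t = 1000 / 0.1202 = 8319 days = 22.8 years.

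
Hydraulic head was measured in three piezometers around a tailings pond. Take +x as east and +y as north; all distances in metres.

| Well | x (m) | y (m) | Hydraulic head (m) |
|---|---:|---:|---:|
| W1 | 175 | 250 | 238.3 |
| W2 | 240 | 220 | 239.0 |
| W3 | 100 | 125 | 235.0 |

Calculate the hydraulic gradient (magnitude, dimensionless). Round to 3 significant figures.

Three-point gradient (reference W1): Δ to W2 = (65, -30, +0.7), Δ to W3 = (-75, -125, -3.3).
∂h/∂x = +0.01798, ∂h/∂y = +0.01561 (det = -10375).
|∇h| = √(0.01798² + 0.01561²) = 0.02381

0.0238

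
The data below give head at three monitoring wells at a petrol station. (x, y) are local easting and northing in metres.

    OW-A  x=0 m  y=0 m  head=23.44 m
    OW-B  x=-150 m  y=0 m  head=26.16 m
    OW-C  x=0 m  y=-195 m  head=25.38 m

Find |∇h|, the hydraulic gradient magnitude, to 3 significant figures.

0.0207

∂h/∂x = (26.16 − 23.44) / (-150 − 0) = -0.01813
∂h/∂y = (25.38 − 23.44) / (-195 − 0) = -0.009949
|∇h| = √(-0.01813² + -0.009949²) = 0.02068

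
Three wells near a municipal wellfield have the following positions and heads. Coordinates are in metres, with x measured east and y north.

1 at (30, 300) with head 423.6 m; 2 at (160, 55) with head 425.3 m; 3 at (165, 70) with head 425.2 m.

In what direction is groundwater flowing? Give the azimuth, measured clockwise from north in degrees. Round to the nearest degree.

Three-point gradient (reference 1): Δ to 2 = (130, -245, +1.7), Δ to 3 = (135, -230, +1.6).
∂h/∂x = +0.0003150, ∂h/∂y = -0.006772 (det = 3175).
Flow direction (−∇h) has components (-0.0003150 E, +0.006772 N).
Azimuth = atan2(E, N) = atan2(-0.0003150, +0.006772) = 357.3° ≈ 357°.

357°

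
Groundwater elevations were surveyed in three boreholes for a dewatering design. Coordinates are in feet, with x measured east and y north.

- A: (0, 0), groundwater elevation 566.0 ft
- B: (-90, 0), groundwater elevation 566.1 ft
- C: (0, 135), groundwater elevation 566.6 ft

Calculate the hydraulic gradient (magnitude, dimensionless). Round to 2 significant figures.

∂h/∂x = (566.1 − 566.0) / (-90 − 0) = -0.001111
∂h/∂y = (566.6 − 566.0) / (135 − 0) = +0.004444
|∇h| = √(-0.001111² + 0.004444²) = 0.004581

0.0046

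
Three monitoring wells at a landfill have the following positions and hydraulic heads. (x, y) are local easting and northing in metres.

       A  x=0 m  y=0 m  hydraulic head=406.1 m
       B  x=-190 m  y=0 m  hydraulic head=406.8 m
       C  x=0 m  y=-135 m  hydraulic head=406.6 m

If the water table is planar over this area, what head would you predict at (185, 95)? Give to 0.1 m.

∂h/∂x = (406.8 − 406.1) / (-190 − 0) = -0.003684
∂h/∂y = (406.6 − 406.1) / (-135 − 0) = -0.003704
h(185, 95) = 406.1 + (-0.003684)·(185) + (-0.003704)·(95) = 406.1 -0.682 -0.352 = 405.067 m.

405.1 m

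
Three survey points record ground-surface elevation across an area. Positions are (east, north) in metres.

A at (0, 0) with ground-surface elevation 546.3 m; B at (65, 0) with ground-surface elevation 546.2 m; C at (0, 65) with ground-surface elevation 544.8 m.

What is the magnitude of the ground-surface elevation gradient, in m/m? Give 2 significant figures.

0.023 m/m

∂z/∂x = (546.2 − 546.3) / (65 − 0) = -0.001538
∂z/∂y = (544.8 − 546.3) / (65 − 0) = -0.02308
|∇f| = √(-0.001538² + -0.02308²) = 0.02313 m/m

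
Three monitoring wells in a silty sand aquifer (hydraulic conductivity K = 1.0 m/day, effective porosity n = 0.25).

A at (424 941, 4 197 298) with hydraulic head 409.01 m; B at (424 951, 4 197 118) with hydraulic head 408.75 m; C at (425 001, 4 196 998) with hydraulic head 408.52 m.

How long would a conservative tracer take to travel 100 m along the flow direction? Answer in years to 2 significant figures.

Taking A as reference: B−A = (10, -180, -0.26); C−A = (60, -300, -0.49).
Solve a·Δx + b·Δy = Δh: det = 10·(-300) − 60·(-180) = 7800.
∂h/∂x = [(-0.26)·(-300) − (-0.49)·(-180)] / 7800 = -0.001308
∂h/∂y = [10·(-0.49) − 60·(-0.26)] / 7800 = +0.001372
|∇h| = √(-0.001308² + 0.001372²) = 0.001896
Seepage velocity v = K·i/n = 1.0 × 0.001896 / 0.25 = 0.007584 m/day.
t = 100 / 0.007584 = 1.319e+04 days = 36.1 years.

36 years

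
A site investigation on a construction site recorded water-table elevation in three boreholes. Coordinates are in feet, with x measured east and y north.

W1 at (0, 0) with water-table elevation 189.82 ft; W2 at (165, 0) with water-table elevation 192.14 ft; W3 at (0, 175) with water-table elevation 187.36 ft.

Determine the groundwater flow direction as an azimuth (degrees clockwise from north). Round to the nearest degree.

∂h/∂x = (192.14 − 189.82) / (165 − 0) = +0.01406
∂h/∂y = (187.36 − 189.82) / (175 − 0) = -0.01406
Flow direction (−∇h) has components (-0.01406 E, +0.01406 N).
Azimuth = atan2(E, N) = atan2(-0.01406, +0.01406) = 315.0° ≈ 315°.

315°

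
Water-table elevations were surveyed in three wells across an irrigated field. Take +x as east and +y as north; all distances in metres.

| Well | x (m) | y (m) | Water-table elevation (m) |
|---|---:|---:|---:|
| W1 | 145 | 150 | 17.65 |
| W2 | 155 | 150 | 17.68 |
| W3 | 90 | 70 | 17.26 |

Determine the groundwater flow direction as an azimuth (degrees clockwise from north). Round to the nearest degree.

227°

With h = a·x + b·y + c and W1 as origin, the differences give:
  10·a + 0·b = +0.03
  (-55)·a + (-80)·b = -0.39
Eliminate b (×(-80) and ×0, subtract): -800·a = -2.400 → a = ∂h/∂x = +0.003000
Back-substitute: b = ∂h/∂y = +0.002812.
Flow direction (−∇h) has components (-0.003000 E, -0.002812 N).
Azimuth = atan2(E, N) = atan2(-0.003000, -0.002812) = 226.8° ≈ 227°.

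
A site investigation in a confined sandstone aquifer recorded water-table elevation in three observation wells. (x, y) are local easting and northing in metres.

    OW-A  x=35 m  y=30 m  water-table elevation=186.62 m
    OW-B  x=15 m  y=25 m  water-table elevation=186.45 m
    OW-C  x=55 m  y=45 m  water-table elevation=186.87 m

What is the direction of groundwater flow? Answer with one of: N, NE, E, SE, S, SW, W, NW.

SW

With h = a·x + b·y + c and OW-A as origin, the differences give:
  (-20)·a + (-5)·b = -0.17
  20·a + 15·b = +0.25
Eliminate b (×15 and ×(-5), subtract): -200·a = -1.300 → a = ∂h/∂x = +0.006500
Back-substitute: b = ∂h/∂y = +0.008000.
Flow = −∇h = (-0.006500 east, -0.008000 north), which points southwest.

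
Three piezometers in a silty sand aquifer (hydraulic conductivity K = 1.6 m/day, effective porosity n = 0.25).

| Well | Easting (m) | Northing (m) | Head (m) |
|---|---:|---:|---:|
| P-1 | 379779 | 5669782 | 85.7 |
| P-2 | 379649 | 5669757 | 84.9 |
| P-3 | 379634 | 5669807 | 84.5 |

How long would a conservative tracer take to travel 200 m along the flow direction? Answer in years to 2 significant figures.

With h = a·x + b·y + c and P-1 as origin, the differences give:
  (-130)·a + (-25)·b = -0.8
  (-145)·a + 25·b = -1.2
Eliminate b (×25 and ×(-25), subtract): -6875·a = -50.00 → a = ∂h/∂x = +0.007273
Back-substitute: b = ∂h/∂y = -0.005818.
|∇h| = √(0.007273² + -0.005818²) = 0.009314
Seepage velocity v = K·i/n = 1.6 × 0.009314 / 0.25 = 0.05961 m/day.
t = 200 / 0.05961 = 3355 days = 9.19 years.

9.2 years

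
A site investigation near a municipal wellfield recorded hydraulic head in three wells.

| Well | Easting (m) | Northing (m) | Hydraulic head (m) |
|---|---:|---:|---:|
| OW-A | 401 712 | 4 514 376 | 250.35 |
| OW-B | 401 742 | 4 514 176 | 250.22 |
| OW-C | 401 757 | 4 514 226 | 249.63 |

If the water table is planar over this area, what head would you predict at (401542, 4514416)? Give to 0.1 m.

254.9 m

Taking OW-A as reference: OW-B−OW-A = (30, -200, -0.13); OW-C−OW-A = (45, -150, -0.72).
Solve a·Δx + b·Δy = Δh: det = 30·(-150) − 45·(-200) = 4500.
∂h/∂x = [(-0.13)·(-150) − (-0.72)·(-200)] / 4500 = -0.02767
∂h/∂y = [30·(-0.72) − 45·(-0.13)] / 4500 = -0.003500
h(401542, 4514416) = 250.35 + (-0.02767)·(-170) + (-0.003500)·(40) = 250.35 +4.703 -0.140 = 254.913 m.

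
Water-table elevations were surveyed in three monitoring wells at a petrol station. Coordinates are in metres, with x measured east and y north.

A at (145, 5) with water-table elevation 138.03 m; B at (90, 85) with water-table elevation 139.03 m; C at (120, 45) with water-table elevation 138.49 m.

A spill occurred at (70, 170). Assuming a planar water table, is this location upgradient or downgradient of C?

Taking A as reference: B−A = (-55, 80, +1.00); C−A = (-25, 40, +0.46).
Solve a·Δx + b·Δy = Δh: det = (-55)·40 − (-25)·80 = -200.
∂h/∂x = [(+1.00)·40 − (+0.46)·80] / -200 = -0.01600
∂h/∂y = [(-55)·(+0.46) − (-25)·(+1.00)] / -200 = +0.001500
Head at (70, 170) = 138.03 + (-0.01600)·(-75) + (+0.001500)·(165) = 139.48 m.
That is higher than the 138.49 m at C, so the point is upgradient.

upgradient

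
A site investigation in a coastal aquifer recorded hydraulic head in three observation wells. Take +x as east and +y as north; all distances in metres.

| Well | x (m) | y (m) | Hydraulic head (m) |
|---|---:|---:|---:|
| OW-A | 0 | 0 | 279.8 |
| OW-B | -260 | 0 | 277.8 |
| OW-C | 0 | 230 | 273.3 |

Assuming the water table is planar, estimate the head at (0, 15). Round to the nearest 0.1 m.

∂h/∂x = (277.8 − 279.8) / (-260 − 0) = +0.007692
∂h/∂y = (273.3 − 279.8) / (230 − 0) = -0.02826
h(0, 15) = 279.8 + (+0.007692)·(0) + (-0.02826)·(15) = 279.8 +0.000 -0.424 = 279.376 m.

279.4 m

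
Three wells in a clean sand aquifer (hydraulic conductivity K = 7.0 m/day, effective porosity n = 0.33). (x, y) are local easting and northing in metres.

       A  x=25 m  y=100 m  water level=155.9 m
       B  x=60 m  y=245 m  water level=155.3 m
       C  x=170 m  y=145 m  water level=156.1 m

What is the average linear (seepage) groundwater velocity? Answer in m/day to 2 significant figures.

0.12 m/day

Differences from A: to B (Δx, Δy, Δh) = (35, 145, -0.6); to C = (145, 45, +0.2).
Determinant of the coordinate differences = 35·45 − 145·145 = -19450.
∂h/∂x = [(-0.6)·45 − (+0.2)·145] / -19450 = +0.002879
∂h/∂y = [35·(+0.2) − 145·(-0.6)] / -19450 = -0.004833
|∇h| = √(0.002879² + -0.004833²) = 0.005626
Seepage velocity v = K·i/n = 7.0 × 0.005626 / 0.33 = 0.1193 m/day.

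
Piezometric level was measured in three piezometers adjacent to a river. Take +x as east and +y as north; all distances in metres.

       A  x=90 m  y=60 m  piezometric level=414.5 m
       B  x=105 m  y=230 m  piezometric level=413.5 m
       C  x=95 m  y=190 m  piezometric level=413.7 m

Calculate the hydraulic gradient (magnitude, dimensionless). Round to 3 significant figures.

0.00838

Differences from A: to B (Δx, Δy, Δh) = (15, 170, -1.0); to C = (5, 130, -0.8).
Solve a·Δx + b·Δy = Δh: det = 15·130 − 5·170 = 1100.
∂h/∂x = [(-1.0)·130 − (-0.8)·170] / 1100 = +0.005455
∂h/∂y = [15·(-0.8) − 5·(-1.0)] / 1100 = -0.006364
|∇h| = √(0.005455² + -0.006364²) = 0.008382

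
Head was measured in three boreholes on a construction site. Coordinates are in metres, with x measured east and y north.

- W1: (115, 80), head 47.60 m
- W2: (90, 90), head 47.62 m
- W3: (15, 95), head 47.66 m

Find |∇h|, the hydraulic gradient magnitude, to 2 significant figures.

Taking W1 as reference: W2−W1 = (-25, 10, +0.02); W3−W1 = (-100, 15, +0.06).
Determinant of the coordinate differences = (-25)·15 − (-100)·10 = 625.
∂h/∂x = [(+0.02)·15 − (+0.06)·10] / 625 = -0.0004800
∂h/∂y = [(-25)·(+0.06) − (-100)·(+0.02)] / 625 = +0.0008000
|∇h| = √(-0.0004800² + 0.0008000²) = 0.000933

0.00093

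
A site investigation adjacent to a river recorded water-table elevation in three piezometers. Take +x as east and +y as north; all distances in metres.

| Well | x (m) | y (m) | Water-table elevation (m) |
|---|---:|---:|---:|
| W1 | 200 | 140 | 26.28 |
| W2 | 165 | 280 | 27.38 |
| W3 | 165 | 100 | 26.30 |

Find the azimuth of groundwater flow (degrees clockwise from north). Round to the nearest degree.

Taking W1 as reference: W2−W1 = (-35, 140, +1.10); W3−W1 = (-35, -40, +0.02).
Determinant of the coordinate differences = (-35)·(-40) − (-35)·140 = 6300.
∂h/∂x = [(+1.10)·(-40) − (+0.02)·140] / 6300 = -0.007429
∂h/∂y = [(-35)·(+0.02) − (-35)·(+1.10)] / 6300 = +0.006000
Flow direction (−∇h) has components (+0.007429 E, -0.006000 N).
Azimuth = atan2(E, N) = atan2(+0.007429, -0.006000) = 128.9° ≈ 129°.

129°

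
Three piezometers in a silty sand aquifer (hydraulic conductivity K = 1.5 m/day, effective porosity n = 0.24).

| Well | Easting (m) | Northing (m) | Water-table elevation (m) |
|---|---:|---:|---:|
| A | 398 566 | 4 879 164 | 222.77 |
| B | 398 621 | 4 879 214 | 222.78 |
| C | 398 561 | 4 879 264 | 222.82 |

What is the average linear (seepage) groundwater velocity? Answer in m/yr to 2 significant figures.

Taking A as reference: B−A = (55, 50, +0.01); C−A = (-5, 100, +0.05).
Solve a·Δx + b·Δy = Δh: det = 55·100 − (-5)·50 = 5750.
∂h/∂x = [(+0.01)·100 − (+0.05)·50] / 5750 = -0.0002609
∂h/∂y = [55·(+0.05) − (-5)·(+0.01)] / 5750 = +0.0004870
|∇h| = √(-0.0002609² + 0.0004870²) = 0.0005525
Seepage velocity v = K·i/n = 1.5 × 0.0005525 / 0.24 = 0.003453 m/day = 1.261 m/yr.

1.3 m/yr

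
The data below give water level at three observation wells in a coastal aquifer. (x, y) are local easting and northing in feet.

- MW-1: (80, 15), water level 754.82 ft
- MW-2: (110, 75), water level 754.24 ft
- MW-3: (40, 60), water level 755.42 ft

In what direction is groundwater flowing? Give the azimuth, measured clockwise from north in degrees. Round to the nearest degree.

With h = a·x + b·y + c and MW-1 as origin, the differences give:
  30·a + 60·b = -0.58
  (-40)·a + 45·b = +0.60
Eliminate b (×45 and ×60, subtract): 3750·a = -62.100 → a = ∂h/∂x = -0.01656
Back-substitute: b = ∂h/∂y = -0.001387.
Flow direction (−∇h) has components (+0.01656 E, +0.001387 N).
Azimuth = atan2(E, N) = atan2(+0.01656, +0.001387) = 85.2° ≈ 085°.

085°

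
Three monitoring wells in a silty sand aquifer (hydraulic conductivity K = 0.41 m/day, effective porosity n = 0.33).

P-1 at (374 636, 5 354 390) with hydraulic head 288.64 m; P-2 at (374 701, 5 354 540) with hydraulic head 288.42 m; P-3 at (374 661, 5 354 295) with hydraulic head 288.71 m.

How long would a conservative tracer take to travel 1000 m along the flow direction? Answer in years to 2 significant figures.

1500 years

Three-point gradient (reference P-1): Δ to P-2 = (65, 150, -0.22), Δ to P-3 = (25, -95, +0.07).
∂h/∂x = -0.001048, ∂h/∂y = -0.001013 (det = -9925).
|∇h| = √(-0.001048² + -0.001013²) = 0.001458
Seepage velocity v = K·i/n = 0.41 × 0.001458 / 0.33 = 0.001811 m/day.
t = 1000 / 0.001811 = 5.522e+05 days = 1.51e+03 years.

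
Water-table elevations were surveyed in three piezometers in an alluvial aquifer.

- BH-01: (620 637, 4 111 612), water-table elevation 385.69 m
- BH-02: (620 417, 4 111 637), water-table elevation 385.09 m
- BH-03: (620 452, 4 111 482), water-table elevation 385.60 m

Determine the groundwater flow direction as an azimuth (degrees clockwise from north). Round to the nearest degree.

With h = a·x + b·y + c and BH-01 as origin, the differences give:
  (-220)·a + 25·b = -0.60
  (-185)·a + (-130)·b = -0.09
Eliminate b (×(-130) and ×25, subtract): 33225·a = 80.250 → a = ∂h/∂x = +0.002415
Back-substitute: b = ∂h/∂y = -0.002745.
Flow direction (−∇h) has components (-0.002415 E, +0.002745 N).
Azimuth = atan2(E, N) = atan2(-0.002415, +0.002745) = 318.7° ≈ 319°.

319°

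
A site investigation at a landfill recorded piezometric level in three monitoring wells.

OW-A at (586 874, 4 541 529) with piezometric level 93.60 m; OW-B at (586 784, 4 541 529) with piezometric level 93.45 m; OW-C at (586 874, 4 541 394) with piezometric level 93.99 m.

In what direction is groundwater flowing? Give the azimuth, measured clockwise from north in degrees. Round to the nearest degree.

∂h/∂x = (93.45 − 93.60) / (586784 − 586874) = +0.001667
∂h/∂y = (93.99 − 93.60) / (4541394 − 4541529) = -0.002889
Flow direction (−∇h) has components (-0.001667 E, +0.002889 N).
Azimuth = atan2(E, N) = atan2(-0.001667, +0.002889) = 330.0° ≈ 330°.

330°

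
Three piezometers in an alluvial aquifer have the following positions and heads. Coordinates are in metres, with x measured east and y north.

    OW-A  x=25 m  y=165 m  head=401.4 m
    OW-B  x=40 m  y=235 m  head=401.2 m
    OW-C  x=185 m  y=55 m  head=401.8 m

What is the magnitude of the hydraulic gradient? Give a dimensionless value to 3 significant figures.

0.00299

Three-point gradient (reference OW-A): Δ to OW-B = (15, 70, -0.2), Δ to OW-C = (160, -110, +0.4).
∂h/∂x = +0.0004669, ∂h/∂y = -0.002957 (det = -12850).
|∇h| = √(0.0004669² + -0.002957²) = 0.002994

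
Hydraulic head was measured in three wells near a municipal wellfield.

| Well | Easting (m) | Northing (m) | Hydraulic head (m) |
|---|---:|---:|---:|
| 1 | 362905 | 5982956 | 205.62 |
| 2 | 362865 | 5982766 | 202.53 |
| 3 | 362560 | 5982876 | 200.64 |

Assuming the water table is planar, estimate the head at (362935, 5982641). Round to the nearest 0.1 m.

Three-point gradient (reference 1): Δ to 2 = (-40, -190, -3.09), Δ to 3 = (-345, -80, -4.98).
∂h/∂x = +0.01121, ∂h/∂y = +0.01390 (det = -62350).
h(362935, 5982641) = 205.62 + (+0.01121)·(30) + (+0.01390)·(-315) = 205.62 +0.336 -4.379 = 201.577 m.

201.6 m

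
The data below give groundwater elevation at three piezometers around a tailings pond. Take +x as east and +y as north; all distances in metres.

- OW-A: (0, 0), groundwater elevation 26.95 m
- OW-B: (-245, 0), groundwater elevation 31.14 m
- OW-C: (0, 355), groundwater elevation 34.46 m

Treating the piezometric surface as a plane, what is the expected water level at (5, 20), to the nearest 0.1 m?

27.3 m

∂h/∂x = (31.14 − 26.95) / (-245 − 0) = -0.01710
∂h/∂y = (34.46 − 26.95) / (355 − 0) = +0.02115
h(5, 20) = 26.95 + (-0.01710)·(5) + (+0.02115)·(20) = 26.95 -0.086 +0.423 = 27.288 m.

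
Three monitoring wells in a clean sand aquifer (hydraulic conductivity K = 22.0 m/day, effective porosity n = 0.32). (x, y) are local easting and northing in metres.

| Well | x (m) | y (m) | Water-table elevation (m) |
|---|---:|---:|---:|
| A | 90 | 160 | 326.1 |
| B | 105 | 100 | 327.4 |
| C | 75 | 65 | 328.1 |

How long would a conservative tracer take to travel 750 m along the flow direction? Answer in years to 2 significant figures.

Differences from A: to B (Δx, Δy, Δh) = (15, -60, +1.3); to C = (-15, -95, +2.0).
Solve a·Δx + b·Δy = Δh: det = 15·(-95) − (-15)·(-60) = -2325.
∂h/∂x = [(+1.3)·(-95) − (+2.0)·(-60)] / -2325 = +0.001505
∂h/∂y = [15·(+2.0) − (-15)·(+1.3)] / -2325 = -0.02129
|∇h| = √(0.001505² + -0.02129²) = 0.02134
Seepage velocity v = K·i/n = 22.0 × 0.02134 / 0.32 = 1.467 m/day.
t = 750 / 1.467 = 511.2 days = 1.4 years.

1.4 years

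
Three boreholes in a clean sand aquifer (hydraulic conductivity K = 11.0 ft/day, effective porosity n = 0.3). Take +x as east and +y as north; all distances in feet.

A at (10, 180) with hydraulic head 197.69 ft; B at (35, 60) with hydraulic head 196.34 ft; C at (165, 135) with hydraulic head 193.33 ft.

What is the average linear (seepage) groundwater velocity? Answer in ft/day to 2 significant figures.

0.99 ft/day

Taking A as reference: B−A = (25, -120, -1.35); C−A = (155, -45, -4.36).
Solve a·Δx + b·Δy = Δh: det = 25·(-45) − 155·(-120) = 17475.
∂h/∂x = [(-1.35)·(-45) − (-4.36)·(-120)] / 17475 = -0.02646
∂h/∂y = [25·(-4.36) − 155·(-1.35)] / 17475 = +0.005737
|∇h| = √(-0.02646² + 0.005737²) = 0.02707
Seepage velocity v = K·i/n = 11.0 × 0.02707 / 0.3 = 0.9926 ft/day.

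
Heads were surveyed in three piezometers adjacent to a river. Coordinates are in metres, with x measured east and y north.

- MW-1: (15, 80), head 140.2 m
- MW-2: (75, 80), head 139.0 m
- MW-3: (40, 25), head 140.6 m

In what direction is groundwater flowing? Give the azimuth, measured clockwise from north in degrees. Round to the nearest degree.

With h = a·x + b·y + c and MW-1 as origin, the differences give:
  60·a + 0·b = -1.2
  25·a + (-55)·b = +0.4
Eliminate b (×(-55) and ×0, subtract): -3300·a = 66.00 → a = ∂h/∂x = -0.02000
Back-substitute: b = ∂h/∂y = -0.01636.
Flow direction (−∇h) has components (+0.02000 E, +0.01636 N).
Azimuth = atan2(E, N) = atan2(+0.02000, +0.01636) = 50.7° ≈ 051°.

051°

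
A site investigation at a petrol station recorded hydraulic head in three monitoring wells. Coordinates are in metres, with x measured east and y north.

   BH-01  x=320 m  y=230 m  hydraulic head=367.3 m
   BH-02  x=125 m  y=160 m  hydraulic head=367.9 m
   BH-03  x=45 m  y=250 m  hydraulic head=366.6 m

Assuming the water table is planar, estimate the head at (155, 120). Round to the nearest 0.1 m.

Differences from BH-01: to BH-02 (Δx, Δy, Δh) = (-195, -70, +0.6); to BH-03 = (-275, 20, -0.7).
Solve a·Δx + b·Δy = Δh: det = (-195)·20 − (-275)·(-70) = -23150.
∂h/∂x = [(+0.6)·20 − (-0.7)·(-70)] / -23150 = +0.001598
∂h/∂y = [(-195)·(-0.7) − (-275)·(+0.6)] / -23150 = -0.01302
h(155, 120) = 367.3 + (+0.001598)·(-165) + (-0.01302)·(-110) = 367.3 -0.264 +1.433 = 368.469 m.

368.5 m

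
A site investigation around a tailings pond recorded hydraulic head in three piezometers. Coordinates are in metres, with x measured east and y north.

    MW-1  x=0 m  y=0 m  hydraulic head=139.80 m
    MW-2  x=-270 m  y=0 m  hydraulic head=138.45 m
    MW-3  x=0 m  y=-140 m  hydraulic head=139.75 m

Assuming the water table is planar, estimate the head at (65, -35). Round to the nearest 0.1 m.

∂h/∂x = (138.45 − 139.80) / (-270 − 0) = +0.005000
∂h/∂y = (139.75 − 139.80) / (-140 − 0) = +0.0003571
h(65, -35) = 139.80 + (+0.005000)·(65) + (+0.0003571)·(-35) = 139.80 +0.325 -0.013 = 140.113 m.

140.1 m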